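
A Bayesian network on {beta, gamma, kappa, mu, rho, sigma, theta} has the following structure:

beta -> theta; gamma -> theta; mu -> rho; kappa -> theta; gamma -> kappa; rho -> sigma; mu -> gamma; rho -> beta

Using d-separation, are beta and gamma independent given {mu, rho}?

Yes

We examine all 3 paths between beta and gamma:
Path 1: beta ← rho ← mu → gamma
  rho is a chain here and rho is conditioned on, so the path is blocked at rho.
Path 2: beta → theta ← kappa ← gamma
  theta is a collider here and neither theta nor any of its descendants is conditioned on, so the collider stays closed — the path is blocked at theta.
Path 3: beta → theta ← gamma
  theta is a collider here and neither theta nor any of its descendants is conditioned on, so the collider stays closed — the path is blocked at theta.
All paths are blocked; beta ⊥ gamma | {mu, rho} holds.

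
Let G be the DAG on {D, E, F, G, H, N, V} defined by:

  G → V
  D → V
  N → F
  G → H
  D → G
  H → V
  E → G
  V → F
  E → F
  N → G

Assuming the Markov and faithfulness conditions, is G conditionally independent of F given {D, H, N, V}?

Enumerating the 5 paths from G to F and testing each for blocking by {D, H, N, V}:
Path 1: G ← D → V → F
  D is a fork here and D is conditioned on, so the path is blocked at D.
Path 2: G ← E → F
  E is a fork and E is not conditioned on — no node blocks this path, so it is active.
Path 3: G → V → F
  V is a chain here and V is conditioned on, so the path is blocked at V.
Path 4: G → H → V → F
  H is a chain here and H is conditioned on, so the path is blocked at H.
Path 5: G ← N → F
  N is a fork here and N is conditioned on, so the path is blocked at N.
Because an active path exists, G and F are not d-separated.

No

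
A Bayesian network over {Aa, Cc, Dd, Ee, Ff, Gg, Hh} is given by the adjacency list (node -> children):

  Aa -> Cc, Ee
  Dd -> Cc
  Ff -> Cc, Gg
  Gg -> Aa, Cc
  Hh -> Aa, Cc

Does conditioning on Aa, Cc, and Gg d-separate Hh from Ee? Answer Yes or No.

There are 4 undirected paths between Hh and Ee; checking each against the conditioning set {Aa, Cc, Gg}:
Path 1: Hh → Aa → Ee
  Aa is a chain here and Aa is conditioned on, so the path is blocked at Aa.
Path 2: Hh → Cc ← Aa → Ee
  Aa is a fork here and Aa is conditioned on, so the path is blocked at Aa.
Path 3: Hh → Cc ← Gg → Aa → Ee
  Gg is a fork here and Gg is conditioned on, so the path is blocked at Gg.
Path 4: Hh → Cc ← Ff → Gg → Aa → Ee
  Gg is a chain here and Gg is conditioned on, so the path is blocked at Gg.
All paths are blocked; Hh ⊥ Ee | {Aa, Cc, Gg} holds.

Yes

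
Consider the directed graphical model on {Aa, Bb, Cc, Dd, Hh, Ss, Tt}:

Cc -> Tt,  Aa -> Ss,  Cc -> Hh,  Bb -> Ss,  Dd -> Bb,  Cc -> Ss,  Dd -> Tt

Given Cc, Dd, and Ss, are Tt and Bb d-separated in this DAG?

Yes

Enumerating the 2 paths from Tt to Bb and testing each for blocking by {Cc, Dd, Ss}:
Path 1: Tt ← Cc → Ss ← Bb
  Cc is a fork here and Cc is conditioned on, so the path is blocked at Cc.
Path 2: Tt ← Dd → Bb
  Dd is a fork here and Dd is conditioned on, so the path is blocked at Dd.
All paths are blocked; Tt ⊥ Bb | {Cc, Dd, Ss} holds.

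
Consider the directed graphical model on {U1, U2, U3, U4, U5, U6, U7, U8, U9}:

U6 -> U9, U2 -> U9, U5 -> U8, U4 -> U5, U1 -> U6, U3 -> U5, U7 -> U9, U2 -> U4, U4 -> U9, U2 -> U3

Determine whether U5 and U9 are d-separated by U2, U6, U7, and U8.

No

We examine all 4 paths between U5 and U9:
Path 1: U5 ← U3 ← U2 → U9
  U2 is a fork here and U2 is conditioned on, so the path is blocked at U2.
Path 2: U5 ← U3 ← U2 → U4 → U9
  U2 is a fork here and U2 is conditioned on, so the path is blocked at U2.
Path 3: U5 ← U4 ← U2 → U9
  U2 is a fork here and U2 is conditioned on, so the path is blocked at U2.
Path 4: U5 ← U4 → U9
  U4 is a fork and U4 is not conditioned on — no node blocks this path, so it is active.
At least one path is unblocked, so d-separation fails.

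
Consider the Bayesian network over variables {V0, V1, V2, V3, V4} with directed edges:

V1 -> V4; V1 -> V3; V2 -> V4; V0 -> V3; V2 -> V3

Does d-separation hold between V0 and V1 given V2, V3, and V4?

No — V0 and V1 are not d-separated given {V2, V3, V4}.

There are 2 undirected paths between V0 and V1; checking each against the conditioning set {V2, V3, V4}:
Path 1: V0 → V3 ← V2 → V4 ← V1
  V2 is a fork here and V2 is conditioned on, so the path is blocked at V2.
Path 2: V0 → V3 ← V1
  V3 is a collider and V3 is conditioned on, which opens it — no node blocks this path, so it is active.
At least one path is unblocked, so d-separation fails.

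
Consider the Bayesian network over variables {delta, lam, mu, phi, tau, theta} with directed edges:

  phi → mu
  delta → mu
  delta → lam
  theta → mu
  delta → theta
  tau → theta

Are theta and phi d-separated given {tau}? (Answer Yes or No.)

Yes

2 paths connect theta and phi; each must be blocked for d-separation to hold:
  1. theta → mu ← phi — mu:collider[blocks] ⇒ blocked
  2. theta ← delta → mu ← phi — delta:fork[open]; mu:collider[blocks] ⇒ blocked
Every path is blocked, so theta and phi are d-separated given {tau}.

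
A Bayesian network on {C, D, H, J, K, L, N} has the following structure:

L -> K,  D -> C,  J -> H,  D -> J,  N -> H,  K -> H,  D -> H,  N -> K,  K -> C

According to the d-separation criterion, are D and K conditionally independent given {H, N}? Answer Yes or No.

No

We examine all 5 paths between D and K:
Path 1: D → C ← K
  C is a collider here and neither C nor any of its descendants is conditioned on, so the collider stays closed — the path is blocked at C.
Path 2: D → H ← N → K
  N is a fork here and N is conditioned on, so the path is blocked at N.
Path 3: D → H ← K
  H is a collider and H is conditioned on, which opens it — no node blocks this path, so it is active.
Path 4: D → J → H ← N → K
  N is a fork here and N is conditioned on, so the path is blocked at N.
Path 5: D → J → H ← K
  J is a chain and J is not conditioned on; H is a collider and H is conditioned on, which opens it — no node blocks this path, so it is active.
At least one path is unblocked, so d-separation fails.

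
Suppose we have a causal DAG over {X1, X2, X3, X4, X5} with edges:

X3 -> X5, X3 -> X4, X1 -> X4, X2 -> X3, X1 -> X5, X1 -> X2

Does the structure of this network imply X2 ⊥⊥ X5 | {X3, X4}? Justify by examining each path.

There are 4 undirected paths between X2 and X5; checking each against the conditioning set {X3, X4}:
Path 1: X2 → X3 → X5
  X3 is a chain here and X3 is conditioned on, so the path is blocked at X3.
Path 2: X2 → X3 → X4 ← X1 → X5
  X3 is a chain here and X3 is conditioned on, so the path is blocked at X3.
Path 3: X2 ← X1 → X5
  X1 is a fork and X1 is not conditioned on — no node blocks this path, so it is active.
Path 4: X2 ← X1 → X4 ← X3 → X5
  X3 is a fork here and X3 is conditioned on, so the path is blocked at X3.
Because an active path exists, X2 and X5 are not d-separated.

No — X2 and X5 are not d-separated given {X3, X4}.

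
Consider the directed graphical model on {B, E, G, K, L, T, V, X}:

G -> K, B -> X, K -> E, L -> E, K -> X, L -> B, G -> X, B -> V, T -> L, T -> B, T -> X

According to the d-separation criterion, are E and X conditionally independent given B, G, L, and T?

Enumerating the 6 paths from E to X and testing each for blocking by {B, G, L, T}:
Path 1: E ← L ← T → B → X
  L is a chain here and L is conditioned on, so the path is blocked at L.
Path 2: E ← L ← T → X
  L is a chain here and L is conditioned on, so the path is blocked at L.
Path 3: E ← L → B ← T → X
  L is a fork here and L is conditioned on, so the path is blocked at L.
Path 4: E ← L → B → X
  L is a fork here and L is conditioned on, so the path is blocked at L.
Path 5: E ← K ← G → X
  G is a fork here and G is conditioned on, so the path is blocked at G.
Path 6: E ← K → X
  K is a fork and K is not conditioned on — no node blocks this path, so it is active.
Since the path E ← K → X is active, E and X are not d-separated given {B, G, L, T}.

No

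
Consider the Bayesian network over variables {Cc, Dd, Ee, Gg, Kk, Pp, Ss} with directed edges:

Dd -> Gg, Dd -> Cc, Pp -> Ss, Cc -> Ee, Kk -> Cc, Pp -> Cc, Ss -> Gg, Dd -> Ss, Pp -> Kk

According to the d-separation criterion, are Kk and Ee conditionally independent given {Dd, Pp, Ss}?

We examine all 4 paths between Kk and Ee:
Path 1: Kk ← Pp → Cc → Ee
  Pp is a fork here and Pp is conditioned on, so the path is blocked at Pp.
Path 2: Kk ← Pp → Ss ← Dd → Cc → Ee
  Pp is a fork here and Pp is conditioned on, so the path is blocked at Pp.
Path 3: Kk ← Pp → Ss → Gg ← Dd → Cc → Ee
  Pp is a fork here and Pp is conditioned on, so the path is blocked at Pp.
Path 4: Kk → Cc → Ee
  Cc is a chain and Cc is not conditioned on — no node blocks this path, so it is active.
At least one path is unblocked, so d-separation fails.

No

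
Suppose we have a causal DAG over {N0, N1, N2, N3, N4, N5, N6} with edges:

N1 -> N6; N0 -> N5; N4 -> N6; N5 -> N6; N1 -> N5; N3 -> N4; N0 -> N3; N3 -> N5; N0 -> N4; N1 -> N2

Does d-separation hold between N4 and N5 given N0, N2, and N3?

Yes — N4 and N5 are d-separated given {N0, N2, N3}.

6 paths connect N4 and N5; each must be blocked for d-separation to hold:
Path 1: N4 ← N3 ← N0 → N5
  N3 is a chain here and N3 is conditioned on, so the path is blocked at N3.
Path 2: N4 ← N3 → N5
  N3 is a fork here and N3 is conditioned on, so the path is blocked at N3.
Path 3: N4 ← N0 → N3 → N5
  N0 is a fork here and N0 is conditioned on, so the path is blocked at N0.
Path 4: N4 ← N0 → N5
  N0 is a fork here and N0 is conditioned on, so the path is blocked at N0.
Path 5: N4 → N6 ← N1 → N5
  N6 is a collider here and neither N6 nor any of its descendants is conditioned on, so the collider stays closed — the path is blocked at N6.
Path 6: N4 → N6 ← N5
  N6 is a collider here and neither N6 nor any of its descendants is conditioned on, so the collider stays closed — the path is blocked at N6.
Since every path is blocked, d-separation holds.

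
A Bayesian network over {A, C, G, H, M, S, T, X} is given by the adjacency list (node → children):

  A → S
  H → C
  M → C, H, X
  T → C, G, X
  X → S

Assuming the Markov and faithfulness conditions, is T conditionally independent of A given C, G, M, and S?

No — T and A are not d-separated given {C, G, M, S}.

We examine all 3 paths between T and A:
Path 1: T → X → S ← A
  X is a chain and X is not conditioned on; S is a collider and S is conditioned on, which opens it — no node blocks this path, so it is active.
Path 2: T → C ← H ← M → X → S ← A
  M is a fork here and M is conditioned on, so the path is blocked at M.
Path 3: T → C ← M → X → S ← A
  M is a fork here and M is conditioned on, so the path is blocked at M.
At least one path is unblocked, so d-separation fails.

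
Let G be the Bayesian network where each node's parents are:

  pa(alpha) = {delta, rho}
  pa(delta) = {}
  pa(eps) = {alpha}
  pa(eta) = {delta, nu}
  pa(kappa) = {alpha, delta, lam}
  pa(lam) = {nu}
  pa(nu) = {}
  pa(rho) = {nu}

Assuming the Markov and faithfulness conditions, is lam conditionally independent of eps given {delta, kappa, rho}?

There are 6 undirected paths between lam and eps; checking each against the conditioning set {delta, kappa, rho}:
Path 1: lam ← nu → rho → alpha → eps
  rho is a chain here and rho is conditioned on, so the path is blocked at rho.
Path 2: lam ← nu → eta ← delta → alpha → eps
  eta is a collider here and neither eta nor any of its descendants is conditioned on, so the collider stays closed — the path is blocked at eta.
Path 3: lam ← nu → eta ← delta → kappa ← alpha → eps
  eta is a collider here and neither eta nor any of its descendants is conditioned on, so the collider stays closed — the path is blocked at eta.
Path 4: lam → kappa ← delta → alpha → eps
  delta is a fork here and delta is conditioned on, so the path is blocked at delta.
Path 5: lam → kappa ← delta → eta ← nu → rho → alpha → eps
  delta is a fork here and delta is conditioned on, so the path is blocked at delta.
Path 6: lam → kappa ← alpha → eps
  kappa is a collider and kappa is conditioned on, which opens it; alpha is a fork and alpha is not conditioned on — no node blocks this path, so it is active.
At least one path is unblocked, so d-separation fails.

No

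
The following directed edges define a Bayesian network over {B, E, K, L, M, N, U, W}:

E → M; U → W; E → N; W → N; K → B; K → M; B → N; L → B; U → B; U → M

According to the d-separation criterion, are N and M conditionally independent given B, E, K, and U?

Yes

5 paths connect N and M; each must be blocked for d-separation to hold:
Path 1: N ← B ← K → M
  B is a chain here and B is conditioned on, so the path is blocked at B.
Path 2: N ← B ← U → M
  B is a chain here and B is conditioned on, so the path is blocked at B.
Path 3: N ← E → M
  E is a fork here and E is conditioned on, so the path is blocked at E.
Path 4: N ← W ← U → B ← K → M
  U is a fork here and U is conditioned on, so the path is blocked at U.
Path 5: N ← W ← U → M
  U is a fork here and U is conditioned on, so the path is blocked at U.
Since every path is blocked, d-separation holds.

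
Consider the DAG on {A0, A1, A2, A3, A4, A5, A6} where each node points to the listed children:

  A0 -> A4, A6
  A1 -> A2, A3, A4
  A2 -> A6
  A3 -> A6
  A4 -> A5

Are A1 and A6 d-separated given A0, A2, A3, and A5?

3 paths connect A1 and A6; each must be blocked for d-separation to hold:
  1. A1 → A2 → A6 — A2:chain[blocks] ⇒ blocked
  2. A1 → A4 ← A0 → A6 — A4:collider[open]; A0:fork[blocks] ⇒ blocked
  3. A1 → A3 → A6 — A3:chain[blocks] ⇒ blocked
Every path is blocked, so A1 and A6 are d-separated given {A0, A2, A3, A5}.

Yes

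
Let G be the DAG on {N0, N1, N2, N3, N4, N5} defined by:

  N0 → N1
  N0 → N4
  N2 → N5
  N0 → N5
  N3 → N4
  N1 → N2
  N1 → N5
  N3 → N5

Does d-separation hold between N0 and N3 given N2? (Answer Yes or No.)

Yes — N0 and N3 are d-separated given {N2}.

Enumerating the 4 paths from N0 to N3 and testing each for blocking by {N2}:
Path 1: N0 → N4 ← N3
  N4 is a collider here and neither N4 nor any of its descendants is conditioned on, so the collider stays closed — the path is blocked at N4.
Path 2: N0 → N5 ← N3
  N5 is a collider here and neither N5 nor any of its descendants is conditioned on, so the collider stays closed — the path is blocked at N5.
Path 3: N0 → N1 → N5 ← N3
  N5 is a collider here and neither N5 nor any of its descendants is conditioned on, so the collider stays closed — the path is blocked at N5.
Path 4: N0 → N1 → N2 → N5 ← N3
  N2 is a chain here and N2 is conditioned on, so the path is blocked at N2.
Since every path is blocked, d-separation holds.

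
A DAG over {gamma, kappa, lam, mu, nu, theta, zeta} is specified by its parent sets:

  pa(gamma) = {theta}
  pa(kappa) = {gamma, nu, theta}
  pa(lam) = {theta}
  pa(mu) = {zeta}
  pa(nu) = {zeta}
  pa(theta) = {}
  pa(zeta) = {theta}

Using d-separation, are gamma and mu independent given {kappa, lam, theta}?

4 paths connect gamma and mu; each must be blocked for d-separation to hold:
Path 1: gamma ← theta → zeta → mu
  theta is a fork here and theta is conditioned on, so the path is blocked at theta.
Path 2: gamma ← theta → kappa ← nu ← zeta → mu
  theta is a fork here and theta is conditioned on, so the path is blocked at theta.
Path 3: gamma → kappa ← theta → zeta → mu
  theta is a fork here and theta is conditioned on, so the path is blocked at theta.
Path 4: gamma → kappa ← nu ← zeta → mu
  kappa is a collider and kappa is conditioned on, which opens it; nu is a chain and nu is not conditioned on; zeta is a fork and zeta is not conditioned on — no node blocks this path, so it is active.
Since the path gamma → kappa ← nu ← zeta → mu is active, gamma and mu are not d-separated given {kappa, lam, theta}.

No — gamma and mu are not d-separated given {kappa, lam, theta}.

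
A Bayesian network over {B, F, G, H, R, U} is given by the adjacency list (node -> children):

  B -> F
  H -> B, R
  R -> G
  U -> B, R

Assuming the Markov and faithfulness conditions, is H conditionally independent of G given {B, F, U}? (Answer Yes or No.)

No

There are 2 undirected paths between H and G; checking each against the conditioning set {B, F, U}:
  1. H → R → G — R:chain[open] ⇒ active
  2. H → B ← U → R → G — B:collider[open]; U:fork[blocks]; R:chain[open] ⇒ blocked
At least one path is unblocked, so d-separation fails.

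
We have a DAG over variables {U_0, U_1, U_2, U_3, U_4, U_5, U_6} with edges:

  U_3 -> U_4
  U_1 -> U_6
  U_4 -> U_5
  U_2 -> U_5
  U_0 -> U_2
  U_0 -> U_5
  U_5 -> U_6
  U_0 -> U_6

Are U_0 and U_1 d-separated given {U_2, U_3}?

There are 3 undirected paths between U_0 and U_1; checking each against the conditioning set {U_2, U_3}:
Path 1: U_0 → U_6 ← U_1
  U_6 is a collider here and neither U_6 nor any of its descendants is conditioned on, so the collider stays closed — the path is blocked at U_6.
Path 2: U_0 → U_5 → U_6 ← U_1
  U_6 is a collider here and neither U_6 nor any of its descendants is conditioned on, so the collider stays closed — the path is blocked at U_6.
Path 3: U_0 → U_2 → U_5 → U_6 ← U_1
  U_2 is a chain here and U_2 is conditioned on, so the path is blocked at U_2.
Since every path is blocked, d-separation holds.

Yes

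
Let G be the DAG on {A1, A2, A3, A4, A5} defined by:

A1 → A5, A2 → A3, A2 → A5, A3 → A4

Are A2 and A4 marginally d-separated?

There is one path between A2 and A4:
Path 1: A2 → A3 → A4
  A3 is a chain and A3 is not conditioned on — no node blocks this path, so it is active.
Since the path A2 → A3 → A4 is active, A2 and A4 are not d-separated given ∅.

No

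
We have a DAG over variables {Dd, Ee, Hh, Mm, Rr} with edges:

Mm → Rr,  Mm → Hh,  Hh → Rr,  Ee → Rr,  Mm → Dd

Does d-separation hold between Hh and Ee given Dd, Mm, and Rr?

No

There are 2 undirected paths between Hh and Ee; checking each against the conditioning set {Dd, Mm, Rr}:
Path 1: Hh ← Mm → Rr ← Ee
  Mm is a fork here and Mm is conditioned on, so the path is blocked at Mm.
Path 2: Hh → Rr ← Ee
  Rr is a collider and Rr is conditioned on, which opens it — no node blocks this path, so it is active.
Since the path Hh → Rr ← Ee is active, Hh and Ee are not d-separated given {Dd, Mm, Rr}.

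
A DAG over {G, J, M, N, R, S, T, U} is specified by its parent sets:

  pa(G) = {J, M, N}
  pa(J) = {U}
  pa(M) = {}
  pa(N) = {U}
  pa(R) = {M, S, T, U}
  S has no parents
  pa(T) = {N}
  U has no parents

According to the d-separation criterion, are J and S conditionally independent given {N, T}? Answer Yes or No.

Yes

There are 6 undirected paths between J and S; checking each against the conditioning set {N, T}:
  1. J → G ← N → T → R ← S — G:collider[blocks]; N:fork[blocks]; T:chain[blocks]; R:collider[blocks] ⇒ blocked
  2. J → G ← N ← U → R ← S — G:collider[blocks]; N:chain[blocks]; U:fork[open]; R:collider[blocks] ⇒ blocked
  3. J → G ← M → R ← S — G:collider[blocks]; M:fork[open]; R:collider[blocks] ⇒ blocked
  4. J ← U → N → T → R ← S — U:fork[open]; N:chain[blocks]; T:chain[blocks]; R:collider[blocks] ⇒ blocked
  5. J ← U → N → G ← M → R ← S — U:fork[open]; N:chain[blocks]; G:collider[blocks]; M:fork[open]; R:collider[blocks] ⇒ blocked
  6. J ← U → R ← S — U:fork[open]; R:collider[blocks] ⇒ blocked
Since every path is blocked, d-separation holds.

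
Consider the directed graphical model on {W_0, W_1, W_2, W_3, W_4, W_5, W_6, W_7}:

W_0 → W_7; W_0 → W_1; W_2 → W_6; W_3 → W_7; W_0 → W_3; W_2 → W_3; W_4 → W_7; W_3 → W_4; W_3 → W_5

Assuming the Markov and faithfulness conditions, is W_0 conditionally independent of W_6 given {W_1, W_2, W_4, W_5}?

Yes

We examine all 3 paths between W_0 and W_6:
Path 1: W_0 → W_7 ← W_4 ← W_3 ← W_2 → W_6
  W_7 is a collider here and neither W_7 nor any of its descendants is conditioned on, so the collider stays closed — the path is blocked at W_7.
Path 2: W_0 → W_7 ← W_3 ← W_2 → W_6
  W_7 is a collider here and neither W_7 nor any of its descendants is conditioned on, so the collider stays closed — the path is blocked at W_7.
Path 3: W_0 → W_3 ← W_2 → W_6
  W_2 is a fork here and W_2 is conditioned on, so the path is blocked at W_2.
Since every path is blocked, d-separation holds.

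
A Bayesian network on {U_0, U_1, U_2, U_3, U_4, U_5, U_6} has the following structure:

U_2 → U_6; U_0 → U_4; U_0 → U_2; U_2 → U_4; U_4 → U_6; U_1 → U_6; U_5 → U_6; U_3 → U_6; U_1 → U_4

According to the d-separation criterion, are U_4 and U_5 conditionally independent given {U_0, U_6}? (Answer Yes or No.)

No — U_4 and U_5 are not d-separated given {U_0, U_6}.

We examine all 4 paths between U_4 and U_5:
  1. U_4 ← U_2 → U_6 ← U_5 — U_2:fork[open]; U_6:collider[open] ⇒ active
  2. U_4 → U_6 ← U_5 — U_6:collider[open] ⇒ active
  3. U_4 ← U_0 → U_2 → U_6 ← U_5 — U_0:fork[blocks]; U_2:chain[open]; U_6:collider[open] ⇒ blocked
  4. U_4 ← U_1 → U_6 ← U_5 — U_1:fork[open]; U_6:collider[open] ⇒ active
At least one path is unblocked, so d-separation fails.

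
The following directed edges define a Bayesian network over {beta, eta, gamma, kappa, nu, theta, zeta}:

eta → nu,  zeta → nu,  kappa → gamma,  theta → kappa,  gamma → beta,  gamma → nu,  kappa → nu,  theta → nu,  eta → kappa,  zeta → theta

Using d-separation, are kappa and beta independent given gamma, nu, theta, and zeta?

Yes — kappa and beta are d-separated given {gamma, nu, theta, zeta}.

There are 5 undirected paths between kappa and beta; checking each against the conditioning set {gamma, nu, theta, zeta}:
Path 1: kappa → nu ← gamma → beta
  gamma is a fork here and gamma is conditioned on, so the path is blocked at gamma.
Path 2: kappa ← eta → nu ← gamma → beta
  gamma is a fork here and gamma is conditioned on, so the path is blocked at gamma.
Path 3: kappa → gamma → beta
  gamma is a chain here and gamma is conditioned on, so the path is blocked at gamma.
Path 4: kappa ← theta → nu ← gamma → beta
  theta is a fork here and theta is conditioned on, so the path is blocked at theta.
Path 5: kappa ← theta ← zeta → nu ← gamma → beta
  theta is a chain here and theta is conditioned on, so the path is blocked at theta.
All paths are blocked; kappa ⊥ beta | {gamma, nu, theta, zeta} holds.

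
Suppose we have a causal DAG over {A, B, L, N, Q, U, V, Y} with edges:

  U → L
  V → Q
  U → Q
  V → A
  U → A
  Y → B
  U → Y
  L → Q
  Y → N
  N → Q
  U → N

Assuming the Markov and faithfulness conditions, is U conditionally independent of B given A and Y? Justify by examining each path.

Yes

There are 5 undirected paths between U and B; checking each against the conditioning set {A, Y}:
Path 1: U → A ← V → Q ← N ← Y → B
  Q is a collider here and neither Q nor any of its descendants is conditioned on, so the collider stays closed — the path is blocked at Q.
Path 2: U → N ← Y → B
  N is a collider here and neither N nor any of its descendants is conditioned on, so the collider stays closed — the path is blocked at N.
Path 3: U → L → Q ← N ← Y → B
  Q is a collider here and neither Q nor any of its descendants is conditioned on, so the collider stays closed — the path is blocked at Q.
Path 4: U → Q ← N ← Y → B
  Q is a collider here and neither Q nor any of its descendants is conditioned on, so the collider stays closed — the path is blocked at Q.
Path 5: U → Y → B
  Y is a chain here and Y is conditioned on, so the path is blocked at Y.
All paths are blocked; U ⊥ B | {A, Y} holds.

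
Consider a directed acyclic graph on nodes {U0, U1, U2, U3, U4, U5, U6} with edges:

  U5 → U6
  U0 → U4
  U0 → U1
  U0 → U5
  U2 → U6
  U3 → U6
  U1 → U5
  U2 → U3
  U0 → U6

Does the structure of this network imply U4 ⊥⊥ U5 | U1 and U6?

No

3 paths connect U4 and U5; each must be blocked for d-separation to hold:
Path 1: U4 ← U0 → U5
  U0 is a fork and U0 is not conditioned on — no node blocks this path, so it is active.
Path 2: U4 ← U0 → U6 ← U5
  U0 is a fork and U0 is not conditioned on; U6 is a collider and U6 is conditioned on, which opens it — no node blocks this path, so it is active.
Path 3: U4 ← U0 → U1 → U5
  U1 is a chain here and U1 is conditioned on, so the path is blocked at U1.
Because an active path exists, U4 and U5 are not d-separated.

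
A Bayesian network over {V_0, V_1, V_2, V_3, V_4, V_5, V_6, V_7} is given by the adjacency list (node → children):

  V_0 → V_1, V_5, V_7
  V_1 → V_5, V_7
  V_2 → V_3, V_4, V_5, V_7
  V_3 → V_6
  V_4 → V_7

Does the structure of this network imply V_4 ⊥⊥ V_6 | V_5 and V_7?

No

6 paths connect V_4 and V_6; each must be blocked for d-separation to hold:
  1. V_4 ← V_2 → V_3 → V_6 — V_2:fork[open]; V_3:chain[open] ⇒ active
  2. V_4 → V_7 ← V_2 → V_3 → V_6 — V_7:collider[open]; V_2:fork[open]; V_3:chain[open] ⇒ active
  3. V_4 → V_7 ← V_0 → V_1 → V_5 ← V_2 → V_3 → V_6 — V_7:collider[open]; V_0:fork[open]; V_1:chain[open]; V_5:collider[open]; V_2:fork[open]; V_3:chain[open] ⇒ active
  4. V_4 → V_7 ← V_0 → V_5 ← V_2 → V_3 → V_6 — V_7:collider[open]; V_0:fork[open]; V_5:collider[open]; V_2:fork[open]; V_3:chain[open] ⇒ active
  5. V_4 → V_7 ← V_1 ← V_0 → V_5 ← V_2 → V_3 → V_6 — V_7:collider[open]; V_1:chain[open]; V_0:fork[open]; V_5:collider[open]; V_2:fork[open]; V_3:chain[open] ⇒ active
  6. V_4 → V_7 ← V_1 → V_5 ← V_2 → V_3 → V_6 — V_7:collider[open]; V_1:fork[open]; V_5:collider[open]; V_2:fork[open]; V_3:chain[open] ⇒ active
At least one path is unblocked, so d-separation fails.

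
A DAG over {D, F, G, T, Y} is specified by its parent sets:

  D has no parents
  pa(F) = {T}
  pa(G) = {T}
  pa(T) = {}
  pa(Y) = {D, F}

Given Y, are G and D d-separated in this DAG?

No

There is one path between G and D:
  1. G ← T → F → Y ← D — T:fork[open]; F:chain[open]; Y:collider[open] ⇒ active
At least one path is unblocked, so d-separation fails.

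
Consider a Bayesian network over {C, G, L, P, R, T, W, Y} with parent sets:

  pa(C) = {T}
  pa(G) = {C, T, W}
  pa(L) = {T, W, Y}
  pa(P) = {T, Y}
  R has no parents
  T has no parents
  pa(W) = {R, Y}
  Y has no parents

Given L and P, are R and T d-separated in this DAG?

6 paths connect R and T; each must be blocked for d-separation to hold:
Path 1: R → W → L ← T
  W is a chain and W is not conditioned on; L is a collider and L is conditioned on, which opens it — no node blocks this path, so it is active.
Path 2: R → W → L ← Y → P ← T
  W is a chain and W is not conditioned on; L is a collider and L is conditioned on, which opens it; Y is a fork and Y is not conditioned on; P is a collider and P is conditioned on, which opens it — no node blocks this path, so it is active.
Path 3: R → W → G ← T
  G is a collider here and neither G nor any of its descendants is conditioned on, so the collider stays closed — the path is blocked at G.
Path 4: R → W → G ← C ← T
  G is a collider here and neither G nor any of its descendants is conditioned on, so the collider stays closed — the path is blocked at G.
Path 5: R → W ← Y → P ← T
  W is a collider and its descendant L is conditioned on, which opens it; Y is a fork and Y is not conditioned on; P is a collider and P is conditioned on, which opens it — no node blocks this path, so it is active.
Path 6: R → W ← Y → L ← T
  W is a collider and its descendant L is conditioned on, which opens it; Y is a fork and Y is not conditioned on; L is a collider and L is conditioned on, which opens it — no node blocks this path, so it is active.
Because an active path exists, R and T are not d-separated.

No — R and T are not d-separated given {L, P}.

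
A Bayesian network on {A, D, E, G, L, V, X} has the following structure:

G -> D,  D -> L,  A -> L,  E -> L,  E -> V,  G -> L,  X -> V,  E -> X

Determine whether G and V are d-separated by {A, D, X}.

We examine all 4 paths between G and V:
Path 1: G → L ← E → X → V
  L is a collider here and neither L nor any of its descendants is conditioned on, so the collider stays closed — the path is blocked at L.
Path 2: G → L ← E → V
  L is a collider here and neither L nor any of its descendants is conditioned on, so the collider stays closed — the path is blocked at L.
Path 3: G → D → L ← E → X → V
  D is a chain here and D is conditioned on, so the path is blocked at D.
Path 4: G → D → L ← E → V
  D is a chain here and D is conditioned on, so the path is blocked at D.
Every path is blocked, so G and V are d-separated given {A, D, X}.

Yes — G and V are d-separated given {A, D, X}.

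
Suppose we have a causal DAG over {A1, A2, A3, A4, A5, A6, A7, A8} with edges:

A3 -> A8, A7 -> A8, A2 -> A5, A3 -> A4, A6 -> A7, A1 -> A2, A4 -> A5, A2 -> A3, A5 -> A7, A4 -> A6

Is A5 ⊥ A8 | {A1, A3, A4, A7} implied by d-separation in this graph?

6 paths connect A5 and A8; each must be blocked for d-separation to hold:
Path 1: A5 → A7 ← A6 ← A4 ← A3 → A8
  A4 is a chain here and A4 is conditioned on, so the path is blocked at A4.
Path 2: A5 → A7 → A8
  A7 is a chain here and A7 is conditioned on, so the path is blocked at A7.
Path 3: A5 ← A2 → A3 → A4 → A6 → A7 → A8
  A3 is a chain here and A3 is conditioned on, so the path is blocked at A3.
Path 4: A5 ← A2 → A3 → A8
  A3 is a chain here and A3 is conditioned on, so the path is blocked at A3.
Path 5: A5 ← A4 → A6 → A7 → A8
  A4 is a fork here and A4 is conditioned on, so the path is blocked at A4.
Path 6: A5 ← A4 ← A3 → A8
  A4 is a chain here and A4 is conditioned on, so the path is blocked at A4.
All paths are blocked; A5 ⊥ A8 | {A1, A3, A4, A7} holds.

Yes — A5 and A8 are d-separated given {A1, A3, A4, A7}.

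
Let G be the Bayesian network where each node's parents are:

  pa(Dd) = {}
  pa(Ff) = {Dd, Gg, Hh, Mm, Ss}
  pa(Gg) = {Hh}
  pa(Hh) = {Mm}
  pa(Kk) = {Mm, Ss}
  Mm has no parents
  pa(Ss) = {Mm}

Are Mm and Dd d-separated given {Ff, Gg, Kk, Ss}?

Enumerating the 5 paths from Mm to Dd and testing each for blocking by {Ff, Gg, Kk, Ss}:
Path 1: Mm → Ss → Ff ← Dd
  Ss is a chain here and Ss is conditioned on, so the path is blocked at Ss.
Path 2: Mm → Ff ← Dd
  Ff is a collider and Ff is conditioned on, which opens it — no node blocks this path, so it is active.
Path 3: Mm → Hh → Ff ← Dd
  Hh is a chain and Hh is not conditioned on; Ff is a collider and Ff is conditioned on, which opens it — no node blocks this path, so it is active.
Path 4: Mm → Hh → Gg → Ff ← Dd
  Gg is a chain here and Gg is conditioned on, so the path is blocked at Gg.
Path 5: Mm → Kk ← Ss → Ff ← Dd
  Ss is a fork here and Ss is conditioned on, so the path is blocked at Ss.
At least one path is unblocked, so d-separation fails.

No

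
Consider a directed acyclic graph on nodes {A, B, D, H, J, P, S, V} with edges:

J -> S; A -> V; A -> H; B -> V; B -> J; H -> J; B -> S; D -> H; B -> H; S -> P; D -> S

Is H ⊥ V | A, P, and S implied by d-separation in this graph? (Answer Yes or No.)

We examine all 6 paths between H and V:
Path 1: H ← A → V
  A is a fork here and A is conditioned on, so the path is blocked at A.
Path 2: H ← D → S ← J ← B → V
  D is a fork and D is not conditioned on; S is a collider and S is conditioned on, which opens it; J is a chain and J is not conditioned on; B is a fork and B is not conditioned on — no node blocks this path, so it is active.
Path 3: H ← D → S ← B → V
  D is a fork and D is not conditioned on; S is a collider and S is conditioned on, which opens it; B is a fork and B is not conditioned on — no node blocks this path, so it is active.
Path 4: H → J → S ← B → V
  J is a chain and J is not conditioned on; S is a collider and S is conditioned on, which opens it; B is a fork and B is not conditioned on — no node blocks this path, so it is active.
Path 5: H → J ← B → V
  J is a collider and its descendant S is conditioned on, which opens it; B is a fork and B is not conditioned on — no node blocks this path, so it is active.
Path 6: H ← B → V
  B is a fork and B is not conditioned on — no node blocks this path, so it is active.
Since the path H ← D → S ← J ← B → V is active, H and V are not d-separated given {A, P, S}.

No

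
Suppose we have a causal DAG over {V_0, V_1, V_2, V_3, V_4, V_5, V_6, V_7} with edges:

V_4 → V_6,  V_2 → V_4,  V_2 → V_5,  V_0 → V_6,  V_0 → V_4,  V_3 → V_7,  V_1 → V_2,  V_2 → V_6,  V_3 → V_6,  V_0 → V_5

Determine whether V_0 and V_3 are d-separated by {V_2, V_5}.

We examine all 5 paths between V_0 and V_3:
  1. V_0 → V_6 ← V_3 — V_6:collider[blocks] ⇒ blocked
  2. V_0 → V_5 ← V_2 → V_6 ← V_3 — V_5:collider[open]; V_2:fork[blocks]; V_6:collider[blocks] ⇒ blocked
  3. V_0 → V_5 ← V_2 → V_4 → V_6 ← V_3 — V_5:collider[open]; V_2:fork[blocks]; V_4:chain[open]; V_6:collider[blocks] ⇒ blocked
  4. V_0 → V_4 → V_6 ← V_3 — V_4:chain[open]; V_6:collider[blocks] ⇒ blocked
  5. V_0 → V_4 ← V_2 → V_6 ← V_3 — V_4:collider[blocks]; V_2:fork[blocks]; V_6:collider[blocks] ⇒ blocked
Every path is blocked, so V_0 and V_3 are d-separated given {V_2, V_5}.

Yes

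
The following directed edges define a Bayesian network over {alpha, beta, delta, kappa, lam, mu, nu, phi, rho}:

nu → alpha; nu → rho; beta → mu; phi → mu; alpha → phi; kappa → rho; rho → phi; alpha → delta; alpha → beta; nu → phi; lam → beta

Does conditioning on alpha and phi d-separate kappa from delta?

Yes

We examine all 6 paths between kappa and delta:
Path 1: kappa → rho → phi ← alpha → delta
  alpha is a fork here and alpha is conditioned on, so the path is blocked at alpha.
Path 2: kappa → rho → phi ← nu → alpha → delta
  alpha is a chain here and alpha is conditioned on, so the path is blocked at alpha.
Path 3: kappa → rho → phi → mu ← beta ← alpha → delta
  phi is a chain here and phi is conditioned on, so the path is blocked at phi.
Path 4: kappa → rho ← nu → alpha → delta
  alpha is a chain here and alpha is conditioned on, so the path is blocked at alpha.
Path 5: kappa → rho ← nu → phi ← alpha → delta
  alpha is a fork here and alpha is conditioned on, so the path is blocked at alpha.
Path 6: kappa → rho ← nu → phi → mu ← beta ← alpha → delta
  phi is a chain here and phi is conditioned on, so the path is blocked at phi.
Since every path is blocked, d-separation holds.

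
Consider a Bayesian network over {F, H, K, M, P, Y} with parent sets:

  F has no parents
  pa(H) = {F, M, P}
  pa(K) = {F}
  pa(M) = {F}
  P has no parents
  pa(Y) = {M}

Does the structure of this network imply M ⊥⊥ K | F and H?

There are 2 undirected paths between M and K; checking each against the conditioning set {F, H}:
Path 1: M → H ← F → K
  F is a fork here and F is conditioned on, so the path is blocked at F.
Path 2: M ← F → K
  F is a fork here and F is conditioned on, so the path is blocked at F.
All paths are blocked; M ⊥ K | {F, H} holds.

Yes — M and K are d-separated given {F, H}.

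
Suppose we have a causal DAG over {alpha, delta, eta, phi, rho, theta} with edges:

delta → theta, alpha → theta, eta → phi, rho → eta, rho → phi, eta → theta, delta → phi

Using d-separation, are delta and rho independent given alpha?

Enumerating the 4 paths from delta to rho and testing each for blocking by {alpha}:
Path 1: delta → phi ← eta ← rho
  phi is a collider here and neither phi nor any of its descendants is conditioned on, so the collider stays closed — the path is blocked at phi.
Path 2: delta → phi ← rho
  phi is a collider here and neither phi nor any of its descendants is conditioned on, so the collider stays closed — the path is blocked at phi.
Path 3: delta → theta ← eta → phi ← rho
  theta is a collider here and neither theta nor any of its descendants is conditioned on, so the collider stays closed — the path is blocked at theta.
Path 4: delta → theta ← eta ← rho
  theta is a collider here and neither theta nor any of its descendants is conditioned on, so the collider stays closed — the path is blocked at theta.
Since every path is blocked, d-separation holds.

Yes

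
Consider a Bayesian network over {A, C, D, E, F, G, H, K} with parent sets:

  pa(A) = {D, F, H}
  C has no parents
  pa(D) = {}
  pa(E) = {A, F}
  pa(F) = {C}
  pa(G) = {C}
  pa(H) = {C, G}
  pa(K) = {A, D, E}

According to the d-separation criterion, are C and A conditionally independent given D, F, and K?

There are 6 undirected paths between C and A; checking each against the conditioning set {D, F, K}:
  1. C → H → A — H:chain[open] ⇒ active
  2. C → F → A — F:chain[blocks] ⇒ blocked
  3. C → F → E → K ← A — F:chain[blocks]; E:chain[open]; K:collider[open] ⇒ blocked
  4. C → F → E → K ← D → A — F:chain[blocks]; E:chain[open]; K:collider[open]; D:fork[blocks] ⇒ blocked
  5. C → F → E ← A — F:chain[blocks]; E:collider[open] ⇒ blocked
  6. C → G → H → A — G:chain[open]; H:chain[open] ⇒ active
At least one path is unblocked, so d-separation fails.

No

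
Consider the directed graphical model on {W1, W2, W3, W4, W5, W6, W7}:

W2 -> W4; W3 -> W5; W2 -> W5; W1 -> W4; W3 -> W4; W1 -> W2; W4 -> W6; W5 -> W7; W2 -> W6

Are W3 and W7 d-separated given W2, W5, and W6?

Yes

There are 4 undirected paths between W3 and W7; checking each against the conditioning set {W2, W5, W6}:
Path 1: W3 → W5 → W7
  W5 is a chain here and W5 is conditioned on, so the path is blocked at W5.
Path 2: W3 → W4 → W6 ← W2 → W5 → W7
  W2 is a fork here and W2 is conditioned on, so the path is blocked at W2.
Path 3: W3 → W4 ← W2 → W5 → W7
  W2 is a fork here and W2 is conditioned on, so the path is blocked at W2.
Path 4: W3 → W4 ← W1 → W2 → W5 → W7
  W2 is a chain here and W2 is conditioned on, so the path is blocked at W2.
Since every path is blocked, d-separation holds.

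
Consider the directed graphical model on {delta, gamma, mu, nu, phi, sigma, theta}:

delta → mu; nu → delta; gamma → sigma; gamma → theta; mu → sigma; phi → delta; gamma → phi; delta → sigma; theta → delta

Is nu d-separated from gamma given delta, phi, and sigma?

4 paths connect nu and gamma; each must be blocked for d-separation to hold:
Path 1: nu → delta ← theta ← gamma
  delta is a collider and delta is conditioned on, which opens it; theta is a chain and theta is not conditioned on — no node blocks this path, so it is active.
Path 2: nu → delta → sigma ← gamma
  delta is a chain here and delta is conditioned on, so the path is blocked at delta.
Path 3: nu → delta → mu → sigma ← gamma
  delta is a chain here and delta is conditioned on, so the path is blocked at delta.
Path 4: nu → delta ← phi ← gamma
  phi is a chain here and phi is conditioned on, so the path is blocked at phi.
At least one path is unblocked, so d-separation fails.

No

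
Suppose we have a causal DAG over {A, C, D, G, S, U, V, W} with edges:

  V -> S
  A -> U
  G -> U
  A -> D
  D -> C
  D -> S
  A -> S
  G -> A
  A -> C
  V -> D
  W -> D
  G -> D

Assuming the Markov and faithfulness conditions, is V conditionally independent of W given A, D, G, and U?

6 paths connect V and W; each must be blocked for d-separation to hold:
Path 1: V → S ← D ← W
  S is a collider here and neither S nor any of its descendants is conditioned on, so the collider stays closed — the path is blocked at S.
Path 2: V → S ← A → D ← W
  S is a collider here and neither S nor any of its descendants is conditioned on, so the collider stays closed — the path is blocked at S.
Path 3: V → S ← A → C ← D ← W
  S is a collider here and neither S nor any of its descendants is conditioned on, so the collider stays closed — the path is blocked at S.
Path 4: V → S ← A → U ← G → D ← W
  S is a collider here and neither S nor any of its descendants is conditioned on, so the collider stays closed — the path is blocked at S.
Path 5: V → S ← A ← G → D ← W
  S is a collider here and neither S nor any of its descendants is conditioned on, so the collider stays closed — the path is blocked at S.
Path 6: V → D ← W
  D is a collider and D is conditioned on, which opens it — no node blocks this path, so it is active.
Because an active path exists, V and W are not d-separated.

No — V and W are not d-separated given {A, D, G, U}.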